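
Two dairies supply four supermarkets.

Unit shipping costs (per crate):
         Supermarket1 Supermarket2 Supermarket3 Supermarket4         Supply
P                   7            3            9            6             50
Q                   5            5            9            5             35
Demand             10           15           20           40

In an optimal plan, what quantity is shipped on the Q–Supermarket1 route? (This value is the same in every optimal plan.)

10

The minimum-cost plan:
  P–Supermarket2: 15 × 3 = 45
  P–Supermarket3: 20 × 9 = 180
  P–Supermarket4: 15 × 6 = 90
  Q–Supermarket1: 10 × 5 = 50
  Q–Supermarket4: 25 × 5 = 125
Total cost = 490.
So Q→Supermarket1 carries 10 crates.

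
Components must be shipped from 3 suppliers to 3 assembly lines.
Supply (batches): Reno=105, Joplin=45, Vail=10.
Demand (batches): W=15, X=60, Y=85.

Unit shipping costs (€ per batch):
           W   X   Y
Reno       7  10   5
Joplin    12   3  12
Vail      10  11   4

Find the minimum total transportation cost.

805

One minimum-cost allocation:
  Reno→W: 15 × €7 = €105
  Reno→X: 15 × €10 = €150
  Reno→Y: 75 × €5 = €375
  Joplin→X: 45 × €3 = €135
  Vail→Y: 10 × €4 = €40
Total = 105 + 150 + 375 + 135 + 40 = €805.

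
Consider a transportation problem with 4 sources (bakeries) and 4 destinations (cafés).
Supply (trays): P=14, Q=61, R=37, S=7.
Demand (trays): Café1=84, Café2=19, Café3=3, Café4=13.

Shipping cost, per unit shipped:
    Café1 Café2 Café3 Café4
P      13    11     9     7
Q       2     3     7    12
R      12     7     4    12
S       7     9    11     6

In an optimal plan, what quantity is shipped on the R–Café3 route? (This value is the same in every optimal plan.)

The minimum-cost plan:
  P–Café1: 1 × 13 = 13
  P–Café4: 13 × 7 = 91
  Q–Café1: 61 × 2 = 122
  R–Café1: 15 × 12 = 180
  R–Café2: 19 × 7 = 133
  R–Café3: 3 × 4 = 12
  S–Café1: 7 × 7 = 49
Total cost = 600.
So R→Café3 carries 3 trays.

3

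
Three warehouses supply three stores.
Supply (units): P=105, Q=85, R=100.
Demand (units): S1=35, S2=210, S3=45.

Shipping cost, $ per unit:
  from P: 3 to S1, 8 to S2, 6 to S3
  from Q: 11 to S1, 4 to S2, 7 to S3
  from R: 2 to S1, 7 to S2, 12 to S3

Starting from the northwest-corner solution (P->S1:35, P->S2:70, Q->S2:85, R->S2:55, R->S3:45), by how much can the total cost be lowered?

Current plan cost = 35·3 + 70·8 + 85·4 + 55·7 + 45·12 = $1930.
Optimal plan:
  P–S2: 60 × $8 = $480
  P–S3: 45 × $6 = $270
  Q–S2: 85 × $4 = $340
  R–S1: 35 × $2 = $70
  R–S2: 65 × $7 = $455
Optimal cost = $1615.
Saving = 1930 − 1615 = $315.

315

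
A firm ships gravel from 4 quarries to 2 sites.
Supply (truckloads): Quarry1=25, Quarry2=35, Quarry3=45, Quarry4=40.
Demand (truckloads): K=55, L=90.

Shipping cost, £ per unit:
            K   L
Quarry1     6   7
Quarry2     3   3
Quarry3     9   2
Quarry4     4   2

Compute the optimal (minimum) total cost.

An optimal shipping plan:
  Quarry1–K: 25 × £6 = £150
  Quarry2–K: 30 × £3 = £90
  Quarry2–L: 5 × £3 = £15
  Quarry3–L: 45 × £2 = £90
  Quarry4–L: 40 × £2 = £80
Total = 150 + 90 + 15 + 90 + 80 = £425.

425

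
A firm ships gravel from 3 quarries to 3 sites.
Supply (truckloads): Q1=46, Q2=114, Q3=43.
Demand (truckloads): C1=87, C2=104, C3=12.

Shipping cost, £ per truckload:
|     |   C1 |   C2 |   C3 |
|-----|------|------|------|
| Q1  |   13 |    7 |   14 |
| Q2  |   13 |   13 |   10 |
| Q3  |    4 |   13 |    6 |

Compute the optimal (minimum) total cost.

1940

An optimal shipping plan:
  Q1->C2: 46 × £7 = £322
  Q2->C1: 44 × £13 = £572
  Q2->C2: 58 × £13 = £754
  Q2->C3: 12 × £10 = £120
  Q3->C1: 43 × £4 = £172
Total = 322 + 572 + 754 + 120 + 172 = £1940.
(Supply check: Q1 ships 46; Q2 ships 114; Q3 ships 43.)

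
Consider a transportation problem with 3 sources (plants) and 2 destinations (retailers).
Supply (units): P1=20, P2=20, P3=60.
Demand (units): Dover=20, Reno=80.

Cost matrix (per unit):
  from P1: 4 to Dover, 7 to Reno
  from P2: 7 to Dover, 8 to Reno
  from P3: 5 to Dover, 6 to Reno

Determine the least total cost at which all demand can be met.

A cheapest plan:
  P1–Dover: 20 × 4 = 80
  P2–Reno: 20 × 8 = 160
  P3–Reno: 60 × 6 = 360
Total = 80 + 160 + 360 = 600.
(Supply check: P1 ships 20; P2 ships 20; P3 ships 60.)

600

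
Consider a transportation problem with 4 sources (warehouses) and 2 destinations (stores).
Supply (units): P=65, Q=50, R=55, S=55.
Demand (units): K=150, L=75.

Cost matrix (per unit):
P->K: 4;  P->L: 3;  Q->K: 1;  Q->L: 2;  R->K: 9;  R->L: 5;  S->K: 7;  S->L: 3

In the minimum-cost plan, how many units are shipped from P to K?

65

Solving gives:
  P->K: 65 units
  Q->K: 50 units
  R->K: 35 units
  R->L: 20 units
  S->L: 55 units
Total cost = 890.
So P→K carries 65 units.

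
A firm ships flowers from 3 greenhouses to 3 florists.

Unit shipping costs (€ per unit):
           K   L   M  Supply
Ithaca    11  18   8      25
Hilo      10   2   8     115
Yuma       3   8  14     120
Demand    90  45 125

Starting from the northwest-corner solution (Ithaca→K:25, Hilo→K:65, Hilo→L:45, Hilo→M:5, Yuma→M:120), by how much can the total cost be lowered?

Current plan cost = 25·11 + 65·10 + 45·2 + 5·8 + 120·14 = €2735.
Optimal plan:
  Ithaca->M: 25 × €8 = €200
  Hilo->L: 15 × €2 = €30
  Hilo->M: 100 × €8 = €800
  Yuma->K: 90 × €3 = €270
  Yuma->L: 30 × €8 = €240
Optimal cost = €1540.
Saving = 2735 − 1540 = €1195.

1195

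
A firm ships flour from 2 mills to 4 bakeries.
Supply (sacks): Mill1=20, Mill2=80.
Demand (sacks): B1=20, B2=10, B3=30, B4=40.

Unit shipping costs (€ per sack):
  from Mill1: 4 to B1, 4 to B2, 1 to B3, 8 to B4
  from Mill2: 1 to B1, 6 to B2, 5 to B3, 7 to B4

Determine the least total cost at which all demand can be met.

430

A cheapest plan:
  Mill1->B3: 20 × €1 = €20
  Mill2->B1: 20 × €1 = €20
  Mill2->B2: 10 × €6 = €60
  Mill2->B3: 10 × €5 = €50
  Mill2->B4: 40 × €7 = €280
Total = 20 + 20 + 60 + 50 + 280 = €430.
(Supply check: Mill1 ships 20; Mill2 ships 80.)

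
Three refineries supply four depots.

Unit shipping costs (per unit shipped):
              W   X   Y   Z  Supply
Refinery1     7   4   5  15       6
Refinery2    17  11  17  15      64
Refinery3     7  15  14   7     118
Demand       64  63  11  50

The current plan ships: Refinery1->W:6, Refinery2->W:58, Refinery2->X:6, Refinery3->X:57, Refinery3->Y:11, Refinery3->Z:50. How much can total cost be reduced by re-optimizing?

859

Current plan cost = 6·7 + 58·17 + 6·11 + 57·15 + 11·14 + 50·7 = 2453.
Optimal plan:
  Refinery1 to Y: 6 × 5 = 30
  Refinery2 to X: 63 × 11 = 693
  Refinery2 to Y: 1 × 17 = 17
  Refinery3 to W: 64 × 7 = 448
  Refinery3 to Y: 4 × 14 = 56
  Refinery3 to Z: 50 × 7 = 350
Optimal cost = 1594.
Saving = 2453 − 1594 = 859.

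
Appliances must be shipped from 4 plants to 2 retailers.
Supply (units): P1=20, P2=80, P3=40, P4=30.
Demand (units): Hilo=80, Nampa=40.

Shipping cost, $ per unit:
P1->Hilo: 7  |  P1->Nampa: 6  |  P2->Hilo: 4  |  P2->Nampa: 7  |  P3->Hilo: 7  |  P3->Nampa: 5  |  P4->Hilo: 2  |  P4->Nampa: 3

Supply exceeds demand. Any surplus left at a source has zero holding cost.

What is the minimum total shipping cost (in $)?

460

Optimal allocation:
  P2->Hilo: 80 units
  P3->Nampa: 10 units
  P4->Nampa: 30 units
Total cost = $460.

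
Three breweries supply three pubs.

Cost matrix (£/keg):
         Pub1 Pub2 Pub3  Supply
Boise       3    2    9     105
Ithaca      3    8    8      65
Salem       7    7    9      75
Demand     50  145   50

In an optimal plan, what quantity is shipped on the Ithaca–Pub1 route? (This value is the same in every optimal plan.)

Optimal shipments:
  Boise->Pub2: 105 × £2 = £210
  Ithaca->Pub1: 50 × £3 = £150
  Ithaca->Pub3: 15 × £8 = £120
  Salem->Pub2: 40 × £7 = £280
  Salem->Pub3: 35 × £9 = £315
Total cost = £1075.
So Ithaca→Pub1 carries 50 kegs.

50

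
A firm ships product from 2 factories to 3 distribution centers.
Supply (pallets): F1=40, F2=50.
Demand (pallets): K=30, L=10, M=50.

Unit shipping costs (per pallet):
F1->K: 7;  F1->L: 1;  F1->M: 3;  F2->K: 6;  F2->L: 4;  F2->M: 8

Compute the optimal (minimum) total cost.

420

An optimal shipping plan:
  F1 to M: 40 × 3 = 120
  F2 to K: 30 × 6 = 180
  F2 to L: 10 × 4 = 40
  F2 to M: 10 × 8 = 80
Total = 120 + 180 + 40 + 80 = 420.
(Supply check: F1 ships 40; F2 ships 50.)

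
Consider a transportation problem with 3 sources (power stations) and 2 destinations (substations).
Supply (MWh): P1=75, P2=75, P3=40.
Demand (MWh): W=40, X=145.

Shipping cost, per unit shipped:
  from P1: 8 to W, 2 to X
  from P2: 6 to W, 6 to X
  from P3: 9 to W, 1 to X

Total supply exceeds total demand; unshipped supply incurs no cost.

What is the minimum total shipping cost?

610

Optimal allocation:
  P1 to X: 75 MWh
  P2 to W: 40 MWh
  P2 to X: 30 MWh
  P3 to X: 40 MWh
Total cost = 610.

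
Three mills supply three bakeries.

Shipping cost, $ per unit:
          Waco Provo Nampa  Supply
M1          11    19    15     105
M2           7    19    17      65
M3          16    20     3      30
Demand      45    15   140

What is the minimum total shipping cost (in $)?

A cheapest plan:
  M1→Nampa: 105 × $15 = $1575
  M2→Waco: 45 × $7 = $315
  M2→Provo: 15 × $19 = $285
  M2→Nampa: 5 × $17 = $85
  M3→Nampa: 30 × $3 = $90
Total = 1575 + 315 + 285 + 85 + 90 = $2350.
(Supply check: M1 ships 105; M2 ships 65; M3 ships 30.)

2350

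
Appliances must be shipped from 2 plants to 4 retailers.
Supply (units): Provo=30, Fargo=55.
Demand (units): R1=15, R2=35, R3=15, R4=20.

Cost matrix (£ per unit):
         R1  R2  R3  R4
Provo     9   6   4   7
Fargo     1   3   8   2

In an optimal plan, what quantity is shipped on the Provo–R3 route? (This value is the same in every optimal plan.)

15

The minimum-cost plan:
  Provo–R2: 15 × £6 = £90
  Provo–R3: 15 × £4 = £60
  Fargo–R1: 15 × £1 = £15
  Fargo–R2: 20 × £3 = £60
  Fargo–R4: 20 × £2 = £40
Total cost = £265.
So Provo→R3 carries 15 units.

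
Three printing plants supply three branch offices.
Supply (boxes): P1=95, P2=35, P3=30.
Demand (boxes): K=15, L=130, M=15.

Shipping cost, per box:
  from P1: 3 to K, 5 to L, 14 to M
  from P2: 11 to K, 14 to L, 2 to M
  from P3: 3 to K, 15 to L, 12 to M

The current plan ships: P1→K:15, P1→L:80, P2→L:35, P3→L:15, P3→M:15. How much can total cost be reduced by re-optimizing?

285

Current plan cost = 15·3 + 80·5 + 35·14 + 15·15 + 15·12 = 1340.
Optimal plan:
  P1–L: 95 × 5 = 475
  P2–L: 20 × 14 = 280
  P2–M: 15 × 2 = 30
  P3–K: 15 × 3 = 45
  P3–L: 15 × 15 = 225
Optimal cost = 1055.
Saving = 1340 − 1055 = 285.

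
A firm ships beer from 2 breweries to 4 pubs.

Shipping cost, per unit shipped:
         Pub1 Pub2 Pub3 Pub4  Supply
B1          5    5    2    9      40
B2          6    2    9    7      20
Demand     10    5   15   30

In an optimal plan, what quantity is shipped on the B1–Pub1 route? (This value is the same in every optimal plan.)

10

Solving gives:
  B1–Pub1: 10 × 5 = 50
  B1–Pub3: 15 × 2 = 30
  B1–Pub4: 15 × 9 = 135
  B2–Pub2: 5 × 2 = 10
  B2–Pub4: 15 × 7 = 105
Total cost = 330.
So B1→Pub1 carries 10 kegs.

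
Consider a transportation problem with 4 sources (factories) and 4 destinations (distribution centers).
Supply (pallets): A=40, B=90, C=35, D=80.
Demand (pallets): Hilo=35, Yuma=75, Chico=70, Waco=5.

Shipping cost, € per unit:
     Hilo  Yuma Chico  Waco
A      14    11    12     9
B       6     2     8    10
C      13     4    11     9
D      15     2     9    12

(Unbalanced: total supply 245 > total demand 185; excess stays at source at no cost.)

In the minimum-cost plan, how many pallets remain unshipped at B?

0

Minimum-cost shipments:
  A→Waco: 5 × €9 = €45
  B→Hilo: 35 × €6 = €210
  B→Chico: 55 × €8 = €440
  C→Chico: 10 × €11 = €110
  D→Yuma: 75 × €2 = €150
  D→Chico: 5 × €9 = €45
Total cost = €1000.
B ships 90 of its 90, leaving 0.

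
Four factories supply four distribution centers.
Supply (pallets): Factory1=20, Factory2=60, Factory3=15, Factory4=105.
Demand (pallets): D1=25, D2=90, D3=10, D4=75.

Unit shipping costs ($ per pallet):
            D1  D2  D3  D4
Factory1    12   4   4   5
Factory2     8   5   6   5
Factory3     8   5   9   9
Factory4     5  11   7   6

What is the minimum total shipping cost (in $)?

An optimal shipping plan:
  Factory1→D2: 15 × $4 = $60
  Factory1→D3: 5 × $4 = $20
  Factory2→D2: 60 × $5 = $300
  Factory3→D2: 15 × $5 = $75
  Factory4→D1: 25 × $5 = $125
  Factory4→D3: 5 × $7 = $35
  Factory4→D4: 75 × $6 = $450
Total = 60 + 20 + 300 + 75 + 125 + 35 + 450 = $1065.
(Supply check: Factory1 ships 20; Factory2 ships 60; Factory3 ships 15; Factory4 ships 105.)

1065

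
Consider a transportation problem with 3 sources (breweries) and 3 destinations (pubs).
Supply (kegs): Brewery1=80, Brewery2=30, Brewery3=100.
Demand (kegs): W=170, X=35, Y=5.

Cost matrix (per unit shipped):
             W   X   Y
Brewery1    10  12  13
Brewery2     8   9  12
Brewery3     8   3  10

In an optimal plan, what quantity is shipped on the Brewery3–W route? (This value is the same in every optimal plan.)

Optimal shipments:
  Brewery1->W: 80 kegs
  Brewery2->W: 30 kegs
  Brewery3->W: 60 kegs
  Brewery3->X: 35 kegs
  Brewery3->Y: 5 kegs
Total cost = 1675.
So Brewery3→W carries 60 kegs.

60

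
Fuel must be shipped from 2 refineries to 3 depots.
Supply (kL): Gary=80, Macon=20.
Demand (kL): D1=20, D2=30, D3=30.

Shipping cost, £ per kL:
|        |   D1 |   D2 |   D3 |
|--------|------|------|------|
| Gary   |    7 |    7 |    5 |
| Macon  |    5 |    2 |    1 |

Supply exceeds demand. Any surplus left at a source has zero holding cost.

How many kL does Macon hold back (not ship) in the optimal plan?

0

Minimum-cost shipments:
  Gary–D1: 20 × £7 = £140
  Gary–D2: 10 × £7 = £70
  Gary–D3: 30 × £5 = £150
  Macon–D2: 20 × £2 = £40
Total cost = £400.
Macon ships 20 of its 20, leaving 0.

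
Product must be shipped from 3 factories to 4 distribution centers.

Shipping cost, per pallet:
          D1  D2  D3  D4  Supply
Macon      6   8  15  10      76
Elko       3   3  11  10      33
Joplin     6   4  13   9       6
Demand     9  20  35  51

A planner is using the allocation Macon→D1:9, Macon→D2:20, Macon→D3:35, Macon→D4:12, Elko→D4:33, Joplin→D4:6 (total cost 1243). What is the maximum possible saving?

164

Current plan cost = 9·6 + 20·8 + 35·15 + 12·10 + 33·10 + 6·9 = 1243.
Optimal plan:
  Macon to D1: 9 × 6 = 54
  Macon to D3: 16 × 15 = 240
  Macon to D4: 51 × 10 = 510
  Elko to D2: 14 × 3 = 42
  Elko to D3: 19 × 11 = 209
  Joplin to D2: 6 × 4 = 24
Optimal cost = 1079.
Saving = 1243 − 1079 = 164.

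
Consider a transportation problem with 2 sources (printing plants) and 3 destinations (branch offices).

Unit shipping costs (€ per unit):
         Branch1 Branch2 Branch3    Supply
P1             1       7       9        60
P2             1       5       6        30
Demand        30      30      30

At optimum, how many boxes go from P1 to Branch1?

The minimum-cost plan:
  P1–Branch1: 30 boxes
  P1–Branch2: 30 boxes
  P2–Branch3: 30 boxes
Total cost = €420.
So P1→Branch1 carries 30 boxes.

30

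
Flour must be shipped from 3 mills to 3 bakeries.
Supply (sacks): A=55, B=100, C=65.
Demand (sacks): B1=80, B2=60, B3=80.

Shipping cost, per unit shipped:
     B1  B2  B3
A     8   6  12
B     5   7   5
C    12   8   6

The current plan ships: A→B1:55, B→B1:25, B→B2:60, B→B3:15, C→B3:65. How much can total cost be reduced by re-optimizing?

220

Current plan cost = 55·8 + 25·5 + 60·7 + 15·5 + 65·6 = 1450.
Optimal plan:
  A→B2: 55 × 6 = 330
  B→B1: 80 × 5 = 400
  B→B3: 20 × 5 = 100
  C→B2: 5 × 8 = 40
  C→B3: 60 × 6 = 360
Optimal cost = 1230.
Saving = 1450 − 1230 = 220.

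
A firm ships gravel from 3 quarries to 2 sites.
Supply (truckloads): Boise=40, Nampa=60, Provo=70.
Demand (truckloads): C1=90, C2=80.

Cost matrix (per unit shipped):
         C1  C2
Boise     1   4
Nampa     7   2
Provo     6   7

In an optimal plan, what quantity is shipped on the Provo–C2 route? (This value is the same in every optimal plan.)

20

The minimum-cost plan:
  Boise to C1: 40 × 1 = 40
  Nampa to C2: 60 × 2 = 120
  Provo to C1: 50 × 6 = 300
  Provo to C2: 20 × 7 = 140
Total cost = 600.
So Provo→C2 carries 20 truckloads.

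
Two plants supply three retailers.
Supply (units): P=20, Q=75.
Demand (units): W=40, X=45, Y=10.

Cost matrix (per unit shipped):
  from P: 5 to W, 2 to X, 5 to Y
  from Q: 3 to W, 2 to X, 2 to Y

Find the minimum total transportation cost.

230

One minimum-cost allocation:
  P to X: 20 × 2 = 40
  Q to W: 40 × 3 = 120
  Q to X: 25 × 2 = 50
  Q to Y: 10 × 2 = 20
Total = 40 + 120 + 50 + 20 = 230.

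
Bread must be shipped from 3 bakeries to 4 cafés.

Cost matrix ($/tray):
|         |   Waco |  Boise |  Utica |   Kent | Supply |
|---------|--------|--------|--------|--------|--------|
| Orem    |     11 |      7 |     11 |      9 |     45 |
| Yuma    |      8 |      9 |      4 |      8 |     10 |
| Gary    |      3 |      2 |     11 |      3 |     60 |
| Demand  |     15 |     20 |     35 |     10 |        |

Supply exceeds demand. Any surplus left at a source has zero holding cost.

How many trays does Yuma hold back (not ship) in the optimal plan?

Minimum-cost shipments:
  Orem–Utica: 25 × $11 = $275
  Yuma–Utica: 10 × $4 = $40
  Gary–Waco: 15 × $3 = $45
  Gary–Boise: 20 × $2 = $40
  Gary–Kent: 10 × $3 = $30
Total cost = $430.
Yuma ships 10 of its 10, leaving 0.

0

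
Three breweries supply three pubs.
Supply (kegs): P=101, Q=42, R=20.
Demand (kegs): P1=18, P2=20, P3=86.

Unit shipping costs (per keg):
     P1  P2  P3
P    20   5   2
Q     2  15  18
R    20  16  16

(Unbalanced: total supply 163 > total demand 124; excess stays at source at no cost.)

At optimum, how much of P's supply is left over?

0

An optimal plan:
  P to P2: 15 × 5 = 75
  P to P3: 86 × 2 = 172
  Q to P1: 18 × 2 = 36
  Q to P2: 5 × 15 = 75
Total cost = 358.
P ships 101 of its 101, leaving 0.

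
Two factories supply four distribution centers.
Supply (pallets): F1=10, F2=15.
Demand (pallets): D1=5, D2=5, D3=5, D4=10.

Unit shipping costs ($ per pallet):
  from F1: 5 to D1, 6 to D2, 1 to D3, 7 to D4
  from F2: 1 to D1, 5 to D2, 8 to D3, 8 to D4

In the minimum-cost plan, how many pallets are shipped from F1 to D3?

5

The minimum-cost plan:
  F1->D3: 5 × $1 = $5
  F1->D4: 5 × $7 = $35
  F2->D1: 5 × $1 = $5
  F2->D2: 5 × $5 = $25
  F2->D4: 5 × $8 = $40
Total cost = $110.
So F1→D3 carries 5 pallets.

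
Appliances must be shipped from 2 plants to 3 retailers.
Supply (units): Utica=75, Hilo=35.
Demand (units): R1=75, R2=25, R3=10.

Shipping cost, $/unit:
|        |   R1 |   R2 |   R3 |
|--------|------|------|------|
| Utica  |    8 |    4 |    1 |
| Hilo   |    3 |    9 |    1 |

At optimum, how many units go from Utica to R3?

10

The minimum-cost plan:
  Utica->R1: 40 × $8 = $320
  Utica->R2: 25 × $4 = $100
  Utica->R3: 10 × $1 = $10
  Hilo->R1: 35 × $3 = $105
Total cost = $535.
So Utica→R3 carries 10 units.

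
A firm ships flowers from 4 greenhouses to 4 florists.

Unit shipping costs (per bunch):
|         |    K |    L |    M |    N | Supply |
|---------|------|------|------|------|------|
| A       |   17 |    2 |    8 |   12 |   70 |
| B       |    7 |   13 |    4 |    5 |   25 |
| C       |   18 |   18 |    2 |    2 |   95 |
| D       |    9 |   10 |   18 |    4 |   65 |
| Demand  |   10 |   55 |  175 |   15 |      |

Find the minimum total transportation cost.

1310

A cheapest plan:
  A->L: 15 bunches
  A->M: 55 bunches
  B->M: 25 bunches
  C->M: 95 bunches
  D->K: 10 bunches
  D->L: 40 bunches
  D->N: 15 bunches
Total cost = 1310.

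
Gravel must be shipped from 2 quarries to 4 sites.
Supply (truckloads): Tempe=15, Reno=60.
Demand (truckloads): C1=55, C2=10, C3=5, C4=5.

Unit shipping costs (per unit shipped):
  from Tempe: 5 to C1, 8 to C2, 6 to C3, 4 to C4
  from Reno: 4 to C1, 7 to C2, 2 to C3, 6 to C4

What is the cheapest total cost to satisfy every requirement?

330

One minimum-cost allocation:
  Tempe to C1: 10 × 5 = 50
  Tempe to C4: 5 × 4 = 20
  Reno to C1: 45 × 4 = 180
  Reno to C2: 10 × 7 = 70
  Reno to C3: 5 × 2 = 10
Total = 50 + 20 + 180 + 70 + 10 = 330.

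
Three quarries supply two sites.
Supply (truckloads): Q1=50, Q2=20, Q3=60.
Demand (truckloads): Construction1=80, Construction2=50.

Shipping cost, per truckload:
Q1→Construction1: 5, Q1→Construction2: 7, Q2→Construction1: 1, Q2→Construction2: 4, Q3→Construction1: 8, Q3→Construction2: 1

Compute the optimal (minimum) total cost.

400

One minimum-cost allocation:
  Q1→Construction1: 50 × 5 = 250
  Q2→Construction1: 20 × 1 = 20
  Q3→Construction1: 10 × 8 = 80
  Q3→Construction2: 50 × 1 = 50
Total = 250 + 20 + 80 + 50 = 400.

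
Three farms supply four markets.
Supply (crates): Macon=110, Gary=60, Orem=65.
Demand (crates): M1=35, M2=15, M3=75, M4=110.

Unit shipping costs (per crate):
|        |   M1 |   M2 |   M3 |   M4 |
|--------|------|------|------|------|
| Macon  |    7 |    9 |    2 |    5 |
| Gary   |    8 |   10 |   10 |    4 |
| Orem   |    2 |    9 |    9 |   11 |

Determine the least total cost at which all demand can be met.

A cheapest plan:
  Macon–M3: 75 crates
  Macon–M4: 35 crates
  Gary–M4: 60 crates
  Orem–M1: 35 crates
  Orem–M2: 15 crates
  Orem–M4: 15 crates
Total cost = 935.

935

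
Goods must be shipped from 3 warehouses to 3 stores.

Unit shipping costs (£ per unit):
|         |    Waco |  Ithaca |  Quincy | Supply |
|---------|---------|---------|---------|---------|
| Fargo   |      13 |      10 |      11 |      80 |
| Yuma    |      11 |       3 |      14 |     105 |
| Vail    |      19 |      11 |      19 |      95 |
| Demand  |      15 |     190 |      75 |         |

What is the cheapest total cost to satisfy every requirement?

One minimum-cost allocation:
  Fargo–Waco: 5 × £13 = £65
  Fargo–Quincy: 75 × £11 = £825
  Yuma–Ithaca: 105 × £3 = £315
  Vail–Waco: 10 × £19 = £190
  Vail–Ithaca: 85 × £11 = £935
Total = 65 + 825 + 315 + 190 + 935 = £2330.

2330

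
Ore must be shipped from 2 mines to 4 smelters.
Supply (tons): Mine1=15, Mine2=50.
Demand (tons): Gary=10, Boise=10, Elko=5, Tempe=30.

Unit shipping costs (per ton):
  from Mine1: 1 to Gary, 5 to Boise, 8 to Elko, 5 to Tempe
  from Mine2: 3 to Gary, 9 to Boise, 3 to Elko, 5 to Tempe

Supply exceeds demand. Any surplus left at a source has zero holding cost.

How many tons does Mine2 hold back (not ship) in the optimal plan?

An optimal plan:
  Mine1 to Gary: 5 × 1 = 5
  Mine1 to Boise: 10 × 5 = 50
  Mine2 to Gary: 5 × 3 = 15
  Mine2 to Elko: 5 × 3 = 15
  Mine2 to Tempe: 30 × 5 = 150
Total cost = 235.
Mine2 ships 40 of its 50, leaving 10.

10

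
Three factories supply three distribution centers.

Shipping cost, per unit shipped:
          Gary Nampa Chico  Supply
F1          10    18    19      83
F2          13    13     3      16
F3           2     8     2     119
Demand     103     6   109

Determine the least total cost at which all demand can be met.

1152

Optimal allocation:
  F1->Gary: 83 × 10 = 830
  F2->Chico: 16 × 3 = 48
  F3->Gary: 20 × 2 = 40
  F3->Nampa: 6 × 8 = 48
  F3->Chico: 93 × 2 = 186
Total = 830 + 48 + 40 + 48 + 186 = 1152.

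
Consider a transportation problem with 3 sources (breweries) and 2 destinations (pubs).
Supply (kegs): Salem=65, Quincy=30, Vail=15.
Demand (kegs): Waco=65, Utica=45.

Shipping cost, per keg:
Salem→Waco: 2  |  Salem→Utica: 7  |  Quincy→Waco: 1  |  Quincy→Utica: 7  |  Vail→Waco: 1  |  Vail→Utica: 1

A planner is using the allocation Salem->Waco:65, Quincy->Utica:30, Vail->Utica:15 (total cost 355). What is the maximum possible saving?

Current plan cost = 65·2 + 30·7 + 15·1 = 355.
Optimal plan:
  Salem→Waco: 35 × 2 = 70
  Salem→Utica: 30 × 7 = 210
  Quincy→Waco: 30 × 1 = 30
  Vail→Utica: 15 × 1 = 15
Optimal cost = 325.
Saving = 355 − 325 = 30.

30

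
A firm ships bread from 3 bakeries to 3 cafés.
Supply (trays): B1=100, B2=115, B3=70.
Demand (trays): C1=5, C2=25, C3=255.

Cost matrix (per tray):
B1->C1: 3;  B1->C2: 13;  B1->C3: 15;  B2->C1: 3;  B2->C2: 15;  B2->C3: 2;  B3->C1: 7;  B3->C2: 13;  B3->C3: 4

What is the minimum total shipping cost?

1900

A cheapest plan:
  B1->C1: 5 × 3 = 15
  B1->C2: 25 × 13 = 325
  B1->C3: 70 × 15 = 1050
  B2->C3: 115 × 2 = 230
  B3->C3: 70 × 4 = 280
Total = 15 + 325 + 1050 + 230 + 280 = 1900.
(Supply check: B1 ships 100; B2 ships 115; B3 ships 70.)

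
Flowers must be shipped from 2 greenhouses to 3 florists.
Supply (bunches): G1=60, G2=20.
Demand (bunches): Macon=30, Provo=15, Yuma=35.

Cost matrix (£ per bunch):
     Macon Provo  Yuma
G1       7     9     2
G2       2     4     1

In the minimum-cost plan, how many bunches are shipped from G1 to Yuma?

Solving gives:
  G1–Macon: 10 bunches
  G1–Provo: 15 bunches
  G1–Yuma: 35 bunches
  G2–Macon: 20 bunches
Total cost = £315.
So G1→Yuma carries 35 bunches.

35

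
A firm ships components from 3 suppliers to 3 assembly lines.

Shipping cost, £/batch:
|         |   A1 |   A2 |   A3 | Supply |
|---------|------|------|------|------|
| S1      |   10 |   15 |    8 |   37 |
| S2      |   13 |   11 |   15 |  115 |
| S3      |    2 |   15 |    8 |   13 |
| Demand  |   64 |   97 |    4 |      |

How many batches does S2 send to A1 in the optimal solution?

18

Optimal shipments:
  S1–A1: 33 × £10 = £330
  S1–A3: 4 × £8 = £32
  S2–A1: 18 × £13 = £234
  S2–A2: 97 × £11 = £1067
  S3–A1: 13 × £2 = £26
Total cost = £1689.
So S2→A1 carries 18 batches.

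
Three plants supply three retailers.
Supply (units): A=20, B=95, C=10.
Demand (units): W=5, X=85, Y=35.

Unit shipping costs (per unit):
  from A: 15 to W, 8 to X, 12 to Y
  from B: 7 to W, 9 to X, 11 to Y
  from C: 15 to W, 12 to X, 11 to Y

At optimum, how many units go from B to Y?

Optimal shipments:
  A–X: 20 × 8 = 160
  B–W: 5 × 7 = 35
  B–X: 65 × 9 = 585
  B–Y: 25 × 11 = 275
  C–Y: 10 × 11 = 110
Total cost = 1165.
So B→Y carries 25 units.

25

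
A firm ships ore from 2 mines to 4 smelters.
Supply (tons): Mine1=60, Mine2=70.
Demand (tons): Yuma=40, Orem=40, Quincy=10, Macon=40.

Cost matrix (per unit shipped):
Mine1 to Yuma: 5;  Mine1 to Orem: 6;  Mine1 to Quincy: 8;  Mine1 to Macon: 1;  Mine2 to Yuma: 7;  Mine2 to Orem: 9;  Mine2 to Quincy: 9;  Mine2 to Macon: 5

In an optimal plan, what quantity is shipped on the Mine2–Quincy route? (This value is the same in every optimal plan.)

The minimum-cost plan:
  Mine1 to Orem: 20 × 6 = 120
  Mine1 to Macon: 40 × 1 = 40
  Mine2 to Yuma: 40 × 7 = 280
  Mine2 to Orem: 20 × 9 = 180
  Mine2 to Quincy: 10 × 9 = 90
Total cost = 710.
So Mine2→Quincy carries 10 tons.

10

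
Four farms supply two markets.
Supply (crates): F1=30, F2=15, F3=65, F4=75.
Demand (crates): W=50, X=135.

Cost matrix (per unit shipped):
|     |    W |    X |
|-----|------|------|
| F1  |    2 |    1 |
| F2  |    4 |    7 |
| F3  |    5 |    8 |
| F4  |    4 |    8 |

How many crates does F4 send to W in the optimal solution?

The minimum-cost plan:
  F1→X: 30 × 1 = 30
  F2→X: 15 × 7 = 105
  F3→X: 65 × 8 = 520
  F4→W: 50 × 4 = 200
  F4→X: 25 × 8 = 200
Total cost = 1055.
So F4→W carries 50 crates.

50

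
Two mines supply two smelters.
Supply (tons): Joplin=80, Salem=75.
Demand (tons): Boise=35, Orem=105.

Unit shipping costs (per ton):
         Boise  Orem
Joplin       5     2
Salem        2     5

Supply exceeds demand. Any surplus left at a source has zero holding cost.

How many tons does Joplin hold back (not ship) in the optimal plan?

An optimal plan:
  Joplin->Orem: 80 × 2 = 160
  Salem->Boise: 35 × 2 = 70
  Salem->Orem: 25 × 5 = 125
Total cost = 355.
Joplin ships 80 of its 80, leaving 0.

0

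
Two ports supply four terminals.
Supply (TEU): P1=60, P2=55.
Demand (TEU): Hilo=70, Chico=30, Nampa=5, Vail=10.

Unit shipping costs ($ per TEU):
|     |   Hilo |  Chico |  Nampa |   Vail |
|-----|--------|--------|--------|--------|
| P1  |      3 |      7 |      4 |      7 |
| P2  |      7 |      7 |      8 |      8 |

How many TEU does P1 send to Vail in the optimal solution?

0

Solving gives:
  P1 to Hilo: 55 × $3 = $165
  P1 to Nampa: 5 × $4 = $20
  P2 to Hilo: 15 × $7 = $105
  P2 to Chico: 30 × $7 = $210
  P2 to Vail: 10 × $8 = $80
Total cost = $580.
The route P1→Vail is not used.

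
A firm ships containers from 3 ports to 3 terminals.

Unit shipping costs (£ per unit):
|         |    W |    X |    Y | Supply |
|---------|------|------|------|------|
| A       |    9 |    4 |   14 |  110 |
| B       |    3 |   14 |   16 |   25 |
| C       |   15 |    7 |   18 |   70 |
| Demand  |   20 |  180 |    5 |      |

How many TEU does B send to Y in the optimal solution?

Optimal shipments:
  A to X: 110 × £4 = £440
  B to W: 20 × £3 = £60
  B to Y: 5 × £16 = £80
  C to X: 70 × £7 = £490
Total cost = £1070.
So B→Y carries 5 TEU.

5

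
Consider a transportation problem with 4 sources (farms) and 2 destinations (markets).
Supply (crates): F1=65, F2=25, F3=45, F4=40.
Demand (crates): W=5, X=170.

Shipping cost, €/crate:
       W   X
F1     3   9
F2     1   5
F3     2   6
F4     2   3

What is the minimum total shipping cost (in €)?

A cheapest plan:
  F1 to W: 5 × €3 = €15
  F1 to X: 60 × €9 = €540
  F2 to X: 25 × €5 = €125
  F3 to X: 45 × €6 = €270
  F4 to X: 40 × €3 = €120
Total = 15 + 540 + 125 + 270 + 120 = €1070.

1070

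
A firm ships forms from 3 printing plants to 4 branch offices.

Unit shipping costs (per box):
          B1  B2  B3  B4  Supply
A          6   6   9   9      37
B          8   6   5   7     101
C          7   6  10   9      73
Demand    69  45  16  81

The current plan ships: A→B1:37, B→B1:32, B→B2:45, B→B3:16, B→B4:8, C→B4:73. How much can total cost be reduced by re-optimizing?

Current plan cost = 37·6 + 32·8 + 45·6 + 16·5 + 8·7 + 73·9 = 1541.
Optimal plan:
  A->B1: 37 boxes
  B->B2: 4 boxes
  B->B3: 16 boxes
  B->B4: 81 boxes
  C->B1: 32 boxes
  C->B2: 41 boxes
Optimal cost = 1363.
Saving = 1541 − 1363 = 178.

178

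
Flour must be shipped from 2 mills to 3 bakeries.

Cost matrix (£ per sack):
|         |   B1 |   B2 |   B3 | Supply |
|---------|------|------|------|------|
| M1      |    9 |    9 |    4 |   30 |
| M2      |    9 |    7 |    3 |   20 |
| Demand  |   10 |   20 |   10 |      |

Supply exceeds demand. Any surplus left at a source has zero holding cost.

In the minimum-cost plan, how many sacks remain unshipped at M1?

An optimal plan:
  M1->B1: 10 sacks
  M1->B3: 10 sacks
  M2->B2: 20 sacks
Total cost = £270.
M1 ships 20 of its 30, leaving 10.

10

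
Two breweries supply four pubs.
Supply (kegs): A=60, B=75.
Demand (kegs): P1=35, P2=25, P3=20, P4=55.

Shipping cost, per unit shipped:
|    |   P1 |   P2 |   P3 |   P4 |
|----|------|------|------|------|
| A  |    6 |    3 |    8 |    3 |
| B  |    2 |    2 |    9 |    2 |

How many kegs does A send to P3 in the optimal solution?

Solving gives:
  A to P2: 25 × 3 = 75
  A to P3: 20 × 8 = 160
  A to P4: 15 × 3 = 45
  B to P1: 35 × 2 = 70
  B to P4: 40 × 2 = 80
Total cost = 430.
So A→P3 carries 20 kegs.

20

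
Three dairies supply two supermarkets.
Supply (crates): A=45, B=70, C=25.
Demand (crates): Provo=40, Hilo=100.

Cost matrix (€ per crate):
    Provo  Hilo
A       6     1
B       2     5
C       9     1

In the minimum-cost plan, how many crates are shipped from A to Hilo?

45

The minimum-cost plan:
  A→Hilo: 45 × €1 = €45
  B→Provo: 40 × €2 = €80
  B→Hilo: 30 × €5 = €150
  C→Hilo: 25 × €1 = €25
Total cost = €300.
So A→Hilo carries 45 crates.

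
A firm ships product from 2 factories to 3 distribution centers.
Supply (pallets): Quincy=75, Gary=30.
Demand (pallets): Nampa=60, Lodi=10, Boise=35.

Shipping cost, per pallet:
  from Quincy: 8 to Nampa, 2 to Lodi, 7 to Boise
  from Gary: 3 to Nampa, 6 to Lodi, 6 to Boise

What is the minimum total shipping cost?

595

One minimum-cost allocation:
  Quincy–Nampa: 30 × 8 = 240
  Quincy–Lodi: 10 × 2 = 20
  Quincy–Boise: 35 × 7 = 245
  Gary–Nampa: 30 × 3 = 90
Total = 240 + 20 + 245 + 90 = 595.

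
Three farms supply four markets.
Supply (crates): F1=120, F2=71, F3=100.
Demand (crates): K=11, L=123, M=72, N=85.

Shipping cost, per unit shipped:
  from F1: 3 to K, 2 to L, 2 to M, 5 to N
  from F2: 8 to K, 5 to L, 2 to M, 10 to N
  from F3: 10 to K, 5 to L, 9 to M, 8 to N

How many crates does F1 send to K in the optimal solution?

The minimum-cost plan:
  F1 to K: 11 × 3 = 33
  F1 to L: 108 × 2 = 216
  F1 to M: 1 × 2 = 2
  F2 to M: 71 × 2 = 142
  F3 to L: 15 × 5 = 75
  F3 to N: 85 × 8 = 680
Total cost = 1148.
So F1→K carries 11 crates.

11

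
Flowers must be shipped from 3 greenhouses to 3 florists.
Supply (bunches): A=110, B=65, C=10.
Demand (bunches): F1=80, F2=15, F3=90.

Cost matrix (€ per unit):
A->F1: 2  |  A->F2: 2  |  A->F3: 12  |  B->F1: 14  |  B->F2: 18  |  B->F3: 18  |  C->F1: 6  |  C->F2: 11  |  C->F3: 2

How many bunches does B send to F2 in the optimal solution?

The minimum-cost plan:
  A–F1: 80 × €2 = €160
  A–F2: 15 × €2 = €30
  A–F3: 15 × €12 = €180
  B–F3: 65 × €18 = €1170
  C–F3: 10 × €2 = €20
Total cost = €1560.
The route B→F2 is not used.

0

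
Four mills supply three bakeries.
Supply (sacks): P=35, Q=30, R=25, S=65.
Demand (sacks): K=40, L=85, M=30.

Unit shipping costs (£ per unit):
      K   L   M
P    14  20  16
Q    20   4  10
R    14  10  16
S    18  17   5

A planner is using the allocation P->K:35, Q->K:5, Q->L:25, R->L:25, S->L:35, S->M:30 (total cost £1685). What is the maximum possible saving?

75

Current plan cost = 35·14 + 5·20 + 25·4 + 25·10 + 35·17 + 30·5 = £1685.
Optimal plan:
  P–K: 35 sacks
  Q–L: 30 sacks
  R–L: 25 sacks
  S–K: 5 sacks
  S–L: 30 sacks
  S–M: 30 sacks
Optimal cost = £1610.
Saving = 1685 − 1610 = £75.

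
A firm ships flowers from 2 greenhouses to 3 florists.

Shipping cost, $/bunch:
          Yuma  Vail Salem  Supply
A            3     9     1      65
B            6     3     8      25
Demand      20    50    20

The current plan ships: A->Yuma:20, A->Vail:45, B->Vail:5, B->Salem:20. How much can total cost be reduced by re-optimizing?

260

Current plan cost = 20·3 + 45·9 + 5·3 + 20·8 = $640.
Optimal plan:
  A->Yuma: 20 bunches
  A->Vail: 25 bunches
  A->Salem: 20 bunches
  B->Vail: 25 bunches
Optimal cost = $380.
Saving = 640 − 380 = $260.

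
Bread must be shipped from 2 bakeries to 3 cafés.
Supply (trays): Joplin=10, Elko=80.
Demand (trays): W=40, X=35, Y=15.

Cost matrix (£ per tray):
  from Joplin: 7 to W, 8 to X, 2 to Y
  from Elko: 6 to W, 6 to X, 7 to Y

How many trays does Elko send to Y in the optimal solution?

5

The minimum-cost plan:
  Joplin->Y: 10 × £2 = £20
  Elko->W: 40 × £6 = £240
  Elko->X: 35 × £6 = £210
  Elko->Y: 5 × £7 = £35
Total cost = £505.
So Elko→Y carries 5 trays.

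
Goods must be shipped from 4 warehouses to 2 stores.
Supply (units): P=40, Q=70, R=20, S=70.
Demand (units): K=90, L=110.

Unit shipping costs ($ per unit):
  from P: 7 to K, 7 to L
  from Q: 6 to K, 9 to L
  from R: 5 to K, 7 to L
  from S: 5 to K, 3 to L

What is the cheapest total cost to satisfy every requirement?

An optimal shipping plan:
  P->L: 40 × $7 = $280
  Q->K: 70 × $6 = $420
  R->K: 20 × $5 = $100
  S->L: 70 × $3 = $210
Total = 280 + 420 + 100 + 210 = $1010.

1010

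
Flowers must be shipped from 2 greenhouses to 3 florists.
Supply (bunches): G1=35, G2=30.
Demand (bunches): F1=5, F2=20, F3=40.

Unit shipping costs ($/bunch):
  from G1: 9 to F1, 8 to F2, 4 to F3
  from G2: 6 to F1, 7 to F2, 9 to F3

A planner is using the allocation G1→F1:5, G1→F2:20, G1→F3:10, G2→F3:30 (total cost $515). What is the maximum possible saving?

160

Current plan cost = 5·9 + 20·8 + 10·4 + 30·9 = $515.
Optimal plan:
  G1 to F3: 35 × $4 = $140
  G2 to F1: 5 × $6 = $30
  G2 to F2: 20 × $7 = $140
  G2 to F3: 5 × $9 = $45
Optimal cost = $355.
Saving = 515 − 355 = $160.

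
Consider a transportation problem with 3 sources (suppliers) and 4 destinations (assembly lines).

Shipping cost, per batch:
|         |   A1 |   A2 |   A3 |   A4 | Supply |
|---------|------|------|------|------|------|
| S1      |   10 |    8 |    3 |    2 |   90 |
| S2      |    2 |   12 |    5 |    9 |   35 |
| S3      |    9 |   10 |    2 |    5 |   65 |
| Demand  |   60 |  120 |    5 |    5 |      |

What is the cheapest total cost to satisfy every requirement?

1345

Optimal allocation:
  S1–A2: 85 × 8 = 680
  S1–A4: 5 × 2 = 10
  S2–A1: 35 × 2 = 70
  S3–A1: 25 × 9 = 225
  S3–A2: 35 × 10 = 350
  S3–A3: 5 × 2 = 10
Total = 680 + 10 + 70 + 225 + 350 + 10 = 1345.
(Supply check: S1 ships 90; S2 ships 35; S3 ships 65.)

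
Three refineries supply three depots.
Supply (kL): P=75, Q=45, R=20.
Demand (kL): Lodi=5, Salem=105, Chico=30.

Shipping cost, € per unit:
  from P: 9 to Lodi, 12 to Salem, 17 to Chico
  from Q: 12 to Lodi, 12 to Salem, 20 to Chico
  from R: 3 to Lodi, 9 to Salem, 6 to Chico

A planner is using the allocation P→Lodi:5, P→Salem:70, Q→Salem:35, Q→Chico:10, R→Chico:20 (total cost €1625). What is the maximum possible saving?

30

Current plan cost = 5·9 + 70·12 + 35·12 + 10·20 + 20·6 = €1625.
Optimal plan:
  P→Lodi: 5 × €9 = €45
  P→Salem: 60 × €12 = €720
  P→Chico: 10 × €17 = €170
  Q→Salem: 45 × €12 = €540
  R→Chico: 20 × €6 = €120
Optimal cost = €1595.
Saving = 1625 − 1595 = €30.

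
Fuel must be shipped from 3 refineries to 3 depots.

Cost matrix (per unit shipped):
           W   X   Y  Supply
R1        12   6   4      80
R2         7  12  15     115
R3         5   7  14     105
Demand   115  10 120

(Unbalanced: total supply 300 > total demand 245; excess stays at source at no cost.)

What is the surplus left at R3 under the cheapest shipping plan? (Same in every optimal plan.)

Minimum-cost shipments:
  R1→Y: 80 × 4 = 320
  R2→W: 20 × 7 = 140
  R2→Y: 40 × 15 = 600
  R3→W: 95 × 5 = 475
  R3→X: 10 × 7 = 70
Total cost = 1605.
R3 ships 105 of its 105, leaving 0.

0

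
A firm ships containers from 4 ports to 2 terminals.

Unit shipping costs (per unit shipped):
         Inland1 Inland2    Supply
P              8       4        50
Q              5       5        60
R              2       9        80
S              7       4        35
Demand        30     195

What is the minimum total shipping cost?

1150

A cheapest plan:
  P to Inland2: 50 × 4 = 200
  Q to Inland2: 60 × 5 = 300
  R to Inland1: 30 × 2 = 60
  R to Inland2: 50 × 9 = 450
  S to Inland2: 35 × 4 = 140
Total = 200 + 300 + 60 + 450 + 140 = 1150.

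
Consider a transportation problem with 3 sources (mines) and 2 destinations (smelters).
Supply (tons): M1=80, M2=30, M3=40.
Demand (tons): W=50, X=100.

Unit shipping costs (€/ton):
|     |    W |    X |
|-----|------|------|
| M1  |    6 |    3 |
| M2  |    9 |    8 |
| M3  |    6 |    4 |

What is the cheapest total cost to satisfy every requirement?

One minimum-cost allocation:
  M1 to X: 80 × €3 = €240
  M2 to W: 30 × €9 = €270
  M3 to W: 20 × €6 = €120
  M3 to X: 20 × €4 = €80
Total = 240 + 270 + 120 + 80 = €710.
(Supply check: M1 ships 80; M2 ships 30; M3 ships 40.)

710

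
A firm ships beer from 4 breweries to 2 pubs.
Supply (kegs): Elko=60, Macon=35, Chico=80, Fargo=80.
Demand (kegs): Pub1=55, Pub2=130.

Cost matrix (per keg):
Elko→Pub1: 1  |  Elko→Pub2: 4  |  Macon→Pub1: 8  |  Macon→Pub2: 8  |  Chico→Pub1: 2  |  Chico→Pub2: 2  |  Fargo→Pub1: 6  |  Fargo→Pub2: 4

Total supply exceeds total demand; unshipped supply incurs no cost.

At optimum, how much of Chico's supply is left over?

0

Minimum-cost shipments:
  Elko→Pub1: 55 kegs
  Elko→Pub2: 5 kegs
  Chico→Pub2: 80 kegs
  Fargo→Pub2: 45 kegs
Total cost = 415.
Chico ships 80 of its 80, leaving 0.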